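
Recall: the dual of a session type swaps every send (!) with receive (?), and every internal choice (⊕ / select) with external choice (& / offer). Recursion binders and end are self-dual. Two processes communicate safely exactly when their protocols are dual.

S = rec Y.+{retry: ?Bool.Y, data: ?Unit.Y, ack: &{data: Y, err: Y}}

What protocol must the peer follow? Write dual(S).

rec Y.&{retry: !Bool.Y, data: !Unit.Y, ack: +{data: Y, err: Y}}

rec Y ↦ rec Y  (rec unchanged)
  +{retry,data,ack} ↦ &{retry,data,ack}  (⊕→&)
    [retry]
      ?Bool ↦ !Bool
        Y ↦ Y
    [data]
      ?Unit ↦ !Unit
        Y ↦ Y
    [ack]
      &{data,err} ↦ +{data,err}  (external→internal)
        [data]
          Y ↦ Y
        [err]
          Y ↦ Y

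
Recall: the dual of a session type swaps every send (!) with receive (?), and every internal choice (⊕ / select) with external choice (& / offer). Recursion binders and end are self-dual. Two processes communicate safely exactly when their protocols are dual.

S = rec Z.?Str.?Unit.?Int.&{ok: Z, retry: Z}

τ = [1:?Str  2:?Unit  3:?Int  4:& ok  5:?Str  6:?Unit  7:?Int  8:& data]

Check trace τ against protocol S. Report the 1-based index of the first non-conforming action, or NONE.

@1 ?Str  ✓  state: ?Unit.?Int.&{ok: rec Z.…, retry: rec Z.…}
@2 ?Unit  ✓  state: ?Int.&{ok: rec Z.…, retry: rec Z.…}
@3 ?Int  ✓  state: &{ok: rec Z.…, retry: rec Z.…}
@4 & ok  ✓  state: rec Z.…
@5 ?Str  ✓  state: ?Unit.?Int.&{ok: rec Z.…, retry: rec Z.…}
@6 ?Unit  ✓  state: ?Int.&{ok: rec Z.…, retry: rec Z.…}
@7 ?Int  ✓  state: &{ok: rec Z.…, retry: rec Z.…}
@8 got & data, protocol expects & ok or & retry  ✗

8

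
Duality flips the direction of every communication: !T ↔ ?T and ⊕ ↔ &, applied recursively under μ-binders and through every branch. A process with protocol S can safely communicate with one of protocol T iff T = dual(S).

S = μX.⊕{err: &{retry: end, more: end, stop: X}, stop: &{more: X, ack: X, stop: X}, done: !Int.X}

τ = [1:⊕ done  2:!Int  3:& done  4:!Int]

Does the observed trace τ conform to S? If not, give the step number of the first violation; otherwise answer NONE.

3

[1] ⊕ done  ok  residual = !Int.μX.…
[2] !Int  ok  residual = μX.…
[3] got & done, protocol expects ⊕ err or ⊕ stop or ⊕ done  ✗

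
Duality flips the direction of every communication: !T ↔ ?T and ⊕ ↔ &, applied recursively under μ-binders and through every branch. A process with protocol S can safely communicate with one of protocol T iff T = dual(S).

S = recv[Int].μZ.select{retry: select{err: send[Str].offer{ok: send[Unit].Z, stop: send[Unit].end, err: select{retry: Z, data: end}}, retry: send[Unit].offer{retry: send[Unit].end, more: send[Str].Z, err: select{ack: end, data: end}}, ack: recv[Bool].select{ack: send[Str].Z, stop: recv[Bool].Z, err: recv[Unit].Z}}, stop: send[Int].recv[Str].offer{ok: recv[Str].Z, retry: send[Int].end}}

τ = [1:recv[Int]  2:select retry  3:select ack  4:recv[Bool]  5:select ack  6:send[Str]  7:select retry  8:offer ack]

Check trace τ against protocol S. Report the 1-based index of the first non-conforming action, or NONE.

[1] recv[Int]  ✓  state: μZ.…
[2] select retry  ✓  state: select{err: send[Str].offer{ok: send[Unit].μZ.…, stop: send[Unit].end, err: select{retry: μZ.…, data: end}}, retry: send[Unit].offer{retry: send[Unit].end, more: send[Str].μZ.…, err: select{ack: end, data: end}}, ack: recv[Bool].select{ack: send[Str].μZ.…, stop: recv[Bool].μZ.…, err: recv[Unit].μZ.…}}
[3] select ack  ✓  state: recv[Bool].select{ack: send[Str].μZ.…, stop: recv[Bool].μZ.…, err: recv[Unit].μZ.…}
[4] recv[Bool]  ✓  state: select{ack: send[Str].μZ.…, stop: recv[Bool].μZ.…, err: recv[Unit].μZ.…}
[5] select ack  ✓  state: send[Str].μZ.…
[6] send[Str]  ✓  state: μZ.…
[7] select retry  ✓  state: select{err: send[Str].offer{ok: send[Unit].μZ.…, stop: send[Unit].end, err: select{retry: μZ.…, data: end}}, retry: send[Unit].offer{retry: send[Unit].end, more: send[Str].μZ.…, err: select{ack: end, data: end}}, ack: recv[Bool].select{ack: send[Str].μZ.…, stop: recv[Bool].μZ.…, err: recv[Unit].μZ.…}}
[8] got offer ack, protocol expects select err or select retry or select ack  ✗

8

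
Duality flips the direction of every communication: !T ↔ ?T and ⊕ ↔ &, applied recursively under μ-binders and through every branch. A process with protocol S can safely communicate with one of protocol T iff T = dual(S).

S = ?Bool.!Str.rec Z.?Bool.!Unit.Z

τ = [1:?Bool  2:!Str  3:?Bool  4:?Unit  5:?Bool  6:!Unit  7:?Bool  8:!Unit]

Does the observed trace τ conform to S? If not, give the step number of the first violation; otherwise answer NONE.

4

step 1: ?Bool  ✓  now at !Str.rec Z.…
step 2: !Str  ✓  now at rec Z.…
step 3: ?Bool  ✓  now at !Unit.rec Z.…
step 4: got ?Unit, protocol expects !Unit  ✗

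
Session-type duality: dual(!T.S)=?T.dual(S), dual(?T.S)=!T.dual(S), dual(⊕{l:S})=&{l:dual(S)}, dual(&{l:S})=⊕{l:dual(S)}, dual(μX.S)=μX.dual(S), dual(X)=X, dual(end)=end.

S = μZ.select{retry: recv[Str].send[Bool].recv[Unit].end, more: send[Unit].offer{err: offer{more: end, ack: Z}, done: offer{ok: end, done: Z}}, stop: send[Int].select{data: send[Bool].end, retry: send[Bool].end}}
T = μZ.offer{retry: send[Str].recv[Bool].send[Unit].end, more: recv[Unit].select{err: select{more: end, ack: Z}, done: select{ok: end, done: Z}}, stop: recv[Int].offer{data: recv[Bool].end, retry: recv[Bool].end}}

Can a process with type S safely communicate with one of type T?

μZ vs μZ  ✓ (rec unchanged)
  select{retry,more,stop} vs offer{retry,more,stop}  ✓ same labels
    • retry:
      recv[Str] vs send[Str]  ✓
        send[Bool] vs recv[Bool]  ✓
          recv[Unit] vs send[Unit]  ✓
            end vs end  ✓
    • more:
      send[Unit] vs recv[Unit]  ✓
        offer{err,done} vs select{err,done}  ✓ same labels
          • err:
            offer{more,ack} vs select{more,ack}  ✓ same labels
              • more:
                end vs end  ✓
              • ack:
                Z vs Z  ✓
          • done:
            offer{ok,done} vs select{ok,done}  ✓ same labels
              • ok:
                end vs end  ✓
              • done:
                Z vs Z  ✓
    • stop:
      send[Int] vs recv[Int]  ✓
        select{data,retry} vs offer{data,retry}  ✓ same labels
          • data:
            send[Bool] vs recv[Bool]  ✓
              end vs end  ✓
          • retry:
            send[Bool] vs recv[Bool]  ✓
              end vs end  ✓

YES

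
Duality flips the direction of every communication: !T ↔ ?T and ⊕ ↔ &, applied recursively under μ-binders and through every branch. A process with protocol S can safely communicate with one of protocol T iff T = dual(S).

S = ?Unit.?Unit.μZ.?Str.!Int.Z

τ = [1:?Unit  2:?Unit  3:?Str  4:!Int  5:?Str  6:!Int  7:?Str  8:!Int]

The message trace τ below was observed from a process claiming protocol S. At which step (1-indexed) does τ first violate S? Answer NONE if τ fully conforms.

NONE

step 1: ?Unit  match  cont: ?Unit.μZ.…
step 2: ?Unit  match  cont: μZ.…
step 3: ?Str  match  cont: !Int.μZ.…
step 4: !Int  match  cont: μZ.…
step 5: ?Str  match  cont: !Int.μZ.…
step 6: !Int  match  cont: μZ.…
step 7: ?Str  match  cont: !Int.μZ.…
step 8: !Int  match  cont: μZ.…
τ conforms to S (length 8)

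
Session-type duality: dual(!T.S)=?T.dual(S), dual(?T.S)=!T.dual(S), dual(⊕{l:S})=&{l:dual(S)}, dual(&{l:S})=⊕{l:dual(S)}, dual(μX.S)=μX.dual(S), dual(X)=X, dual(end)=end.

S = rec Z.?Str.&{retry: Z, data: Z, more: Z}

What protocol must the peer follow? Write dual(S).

rec Z.!Str.+{retry: Z, data: Z, more: Z}

rec Z ↦ rec Z  (μ self-dual)
  ?Str ↦ !Str
    &{retry,data,more} ↦ +{retry,data,more}  (&→⊕)
      case retry:
        Z self-dual
      case data:
        Z self-dual
      case more:
        Z self-dual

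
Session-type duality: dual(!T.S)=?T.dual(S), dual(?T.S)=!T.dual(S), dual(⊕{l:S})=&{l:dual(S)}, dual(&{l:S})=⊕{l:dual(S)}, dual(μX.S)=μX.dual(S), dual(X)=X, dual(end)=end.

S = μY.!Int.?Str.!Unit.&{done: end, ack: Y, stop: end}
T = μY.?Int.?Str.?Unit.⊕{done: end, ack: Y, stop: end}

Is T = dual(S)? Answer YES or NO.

NO

μY | μY  ✓ (μ self-dual)
  !Int | ?Int  ✓
    ?Str | ?Str  ✗ same direction on both sides — not dual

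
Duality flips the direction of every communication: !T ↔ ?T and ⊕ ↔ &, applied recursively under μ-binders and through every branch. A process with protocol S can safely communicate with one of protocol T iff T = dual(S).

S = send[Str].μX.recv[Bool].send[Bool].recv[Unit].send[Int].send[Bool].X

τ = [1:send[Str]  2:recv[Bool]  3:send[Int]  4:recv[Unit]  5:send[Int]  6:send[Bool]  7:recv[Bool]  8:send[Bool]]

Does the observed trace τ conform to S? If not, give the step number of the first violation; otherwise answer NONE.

@1 send[Str]  match  now at μX.…
@2 recv[Bool]  match  now at send[Bool].recv[Unit].send[Int].send[Bool].μX.…
@3 got send[Int], protocol expects send[Bool]  ✗

3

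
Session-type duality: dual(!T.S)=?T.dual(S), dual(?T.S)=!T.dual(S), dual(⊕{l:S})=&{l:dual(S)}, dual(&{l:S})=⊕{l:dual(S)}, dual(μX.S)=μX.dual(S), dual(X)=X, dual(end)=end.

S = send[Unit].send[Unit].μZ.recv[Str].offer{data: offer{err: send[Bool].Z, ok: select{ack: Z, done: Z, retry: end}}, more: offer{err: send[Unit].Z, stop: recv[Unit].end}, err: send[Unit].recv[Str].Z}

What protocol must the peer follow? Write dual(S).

recv[Unit].recv[Unit].μZ.send[Str].select{data: select{err: recv[Bool].Z, ok: offer{ack: Z, done: Z, retry: end}}, more: select{err: recv[Unit].Z, stop: send[Unit].end}, err: recv[Unit].send[Str].Z}

send[Unit] = recv[Unit]
  send[Unit] = recv[Unit]
    μZ = μZ  (μ self-dual)
      recv[Str] = send[Str]
        offer{data,more,err} = select{data,more,err}  (offer→select)
          [data]
            offer{err,ok} = select{err,ok}  (offer→select)
              [err]
                send[Bool] = recv[Bool]
                  Z ↦ Z
              [ok]
                select{ack,done,retry} = offer{ack,done,retry}  (⊕→&)
                  [ack]
                    Z ↦ Z
                  [done]
                    Z ↦ Z
                  [retry]
                    end ↦ end
          [more]
            offer{err,stop} = select{err,stop}  (offer→select)
              [err]
                send[Unit] = recv[Unit]
                  Z ↦ Z
              [stop]
                recv[Unit] = send[Unit]
                  end ↦ end
          [err]
            send[Unit] = recv[Unit]
              recv[Str] = send[Str]
                Z ↦ Z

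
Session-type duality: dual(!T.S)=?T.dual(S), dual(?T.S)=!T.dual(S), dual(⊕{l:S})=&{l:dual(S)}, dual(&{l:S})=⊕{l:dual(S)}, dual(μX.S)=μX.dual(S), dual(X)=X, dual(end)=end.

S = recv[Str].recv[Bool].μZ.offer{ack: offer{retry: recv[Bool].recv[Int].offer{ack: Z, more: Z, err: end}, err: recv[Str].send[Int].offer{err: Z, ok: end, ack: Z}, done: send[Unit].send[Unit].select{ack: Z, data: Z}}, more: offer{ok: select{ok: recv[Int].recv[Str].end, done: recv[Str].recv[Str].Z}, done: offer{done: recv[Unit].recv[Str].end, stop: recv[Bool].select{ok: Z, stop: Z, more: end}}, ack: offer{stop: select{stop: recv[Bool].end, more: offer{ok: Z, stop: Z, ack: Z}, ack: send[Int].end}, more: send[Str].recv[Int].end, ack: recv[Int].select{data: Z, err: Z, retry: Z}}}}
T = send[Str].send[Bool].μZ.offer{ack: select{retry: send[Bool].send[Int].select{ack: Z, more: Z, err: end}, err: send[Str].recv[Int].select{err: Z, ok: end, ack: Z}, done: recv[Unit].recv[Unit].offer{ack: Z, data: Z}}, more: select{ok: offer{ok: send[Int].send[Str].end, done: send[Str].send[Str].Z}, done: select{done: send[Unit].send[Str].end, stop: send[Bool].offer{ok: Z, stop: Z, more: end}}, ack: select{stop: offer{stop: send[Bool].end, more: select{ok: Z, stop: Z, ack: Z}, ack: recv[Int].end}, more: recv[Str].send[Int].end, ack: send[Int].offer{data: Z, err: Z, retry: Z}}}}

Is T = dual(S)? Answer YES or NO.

recv[Str] | send[Str]  ok
  recv[Bool] | send[Bool]  ok
    μZ | μZ  ok (rec unchanged)
      offer{ack,more} | offer{ack,more}  ✗ choice polarity not flipped — not dual

NO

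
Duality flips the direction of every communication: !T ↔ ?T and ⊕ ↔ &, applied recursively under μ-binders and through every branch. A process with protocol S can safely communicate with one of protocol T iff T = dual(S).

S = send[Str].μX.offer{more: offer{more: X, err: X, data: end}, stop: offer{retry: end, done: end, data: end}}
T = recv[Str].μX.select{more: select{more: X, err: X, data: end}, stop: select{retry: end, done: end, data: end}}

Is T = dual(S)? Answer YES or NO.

send[Str] ‖ recv[Str]  ✓
  μX ‖ μX  ✓ (μ self-dual)
    offer{more,stop} ‖ select{more,stop}  ✓ labels match
      case more:
        offer{more,err,data} ‖ select{more,err,data}  ✓ labels match
          case more:
            X ‖ X  ✓
          case err:
            X ‖ X  ✓
          case data:
            end ‖ end  ✓
      case stop:
        offer{retry,done,data} ‖ select{retry,done,data}  ✓ labels match
          case retry:
            end ‖ end  ✓
          case done:
            end ‖ end  ✓
          case data:
            end ‖ end  ✓

YES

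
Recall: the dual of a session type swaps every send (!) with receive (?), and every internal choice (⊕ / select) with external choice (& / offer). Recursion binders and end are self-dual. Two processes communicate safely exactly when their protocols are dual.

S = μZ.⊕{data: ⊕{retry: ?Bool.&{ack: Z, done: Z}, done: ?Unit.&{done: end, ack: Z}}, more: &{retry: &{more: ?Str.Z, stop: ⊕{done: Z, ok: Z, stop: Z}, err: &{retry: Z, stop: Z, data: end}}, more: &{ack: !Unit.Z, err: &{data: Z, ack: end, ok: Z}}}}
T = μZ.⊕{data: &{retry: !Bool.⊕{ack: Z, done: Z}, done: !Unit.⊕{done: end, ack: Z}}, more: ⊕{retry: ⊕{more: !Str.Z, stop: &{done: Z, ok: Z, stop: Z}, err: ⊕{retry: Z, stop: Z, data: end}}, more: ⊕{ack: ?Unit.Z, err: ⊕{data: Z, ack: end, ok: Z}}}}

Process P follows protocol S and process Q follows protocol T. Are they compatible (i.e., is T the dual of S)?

μZ vs μZ  match (rec unchanged)
  ⊕{data,more} vs ⊕{data,more}  ✗ choice polarity not flipped — not dual

NO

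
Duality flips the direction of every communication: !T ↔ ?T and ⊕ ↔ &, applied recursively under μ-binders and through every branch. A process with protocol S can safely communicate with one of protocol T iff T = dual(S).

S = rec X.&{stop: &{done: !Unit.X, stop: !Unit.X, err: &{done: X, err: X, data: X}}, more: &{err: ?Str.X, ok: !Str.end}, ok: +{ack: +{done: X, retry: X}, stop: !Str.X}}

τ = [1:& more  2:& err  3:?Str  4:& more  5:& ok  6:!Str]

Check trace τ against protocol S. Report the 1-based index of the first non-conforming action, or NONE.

NONE

@1 & more  match  now at &{err: ?Str.rec X.…, ok: !Str.end}
@2 & err  match  now at ?Str.rec X.…
@3 ?Str  match  now at rec X.…
@4 & more  match  now at &{err: ?Str.rec X.…, ok: !Str.end}
@5 & ok  match  now at !Str.end
@6 !Str  match  now at end
τ conforms to S (length 6)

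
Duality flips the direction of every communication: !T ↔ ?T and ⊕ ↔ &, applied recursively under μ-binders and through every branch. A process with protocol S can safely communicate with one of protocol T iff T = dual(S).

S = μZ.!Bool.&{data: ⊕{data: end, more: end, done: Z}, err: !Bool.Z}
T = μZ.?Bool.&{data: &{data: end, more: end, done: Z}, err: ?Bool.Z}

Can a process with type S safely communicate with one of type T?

μZ | μZ  ok (μ self-dual)
  !Bool | ?Bool  ok
    &{data,err} | &{data,err}  ✗ choice polarity not flipped — not dual

NO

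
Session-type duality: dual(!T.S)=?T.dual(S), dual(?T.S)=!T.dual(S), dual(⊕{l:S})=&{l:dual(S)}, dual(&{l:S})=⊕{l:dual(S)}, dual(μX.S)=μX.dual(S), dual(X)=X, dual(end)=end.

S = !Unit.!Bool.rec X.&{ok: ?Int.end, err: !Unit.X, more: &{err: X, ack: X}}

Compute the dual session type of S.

?Unit.?Bool.rec X.+{ok: !Int.end, err: ?Unit.X, more: +{err: X, ack: X}}

!Unit → ?Unit
  !Bool → ?Bool
    rec X → rec X  (binder kept)
      &{ok,err,more} → +{ok,err,more}  (external→internal)
        case ok:
          ?Int → !Int
            end self-dual
        case err:
          !Unit → ?Unit
            X self-dual
        case more:
          &{err,ack} → +{err,ack}  (external→internal)
            case err:
              X self-dual
            case ack:
              X self-dual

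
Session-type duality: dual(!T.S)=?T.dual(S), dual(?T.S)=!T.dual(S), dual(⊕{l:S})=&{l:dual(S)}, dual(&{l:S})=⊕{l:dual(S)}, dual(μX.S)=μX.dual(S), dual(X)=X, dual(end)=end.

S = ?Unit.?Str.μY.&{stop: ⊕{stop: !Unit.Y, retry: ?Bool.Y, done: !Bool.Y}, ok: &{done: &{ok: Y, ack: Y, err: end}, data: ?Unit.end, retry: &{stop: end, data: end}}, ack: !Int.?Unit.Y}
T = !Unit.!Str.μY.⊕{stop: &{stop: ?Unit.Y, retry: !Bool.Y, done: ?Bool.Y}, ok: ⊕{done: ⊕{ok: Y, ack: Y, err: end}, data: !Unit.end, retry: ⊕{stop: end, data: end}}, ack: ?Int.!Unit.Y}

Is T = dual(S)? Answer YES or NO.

YES

?Unit vs !Unit  match
  ?Str vs !Str  match
    μY vs μY  match (rec unchanged)
      &{stop,ok,ack} vs ⊕{stop,ok,ack}  match label sets agree
        • stop:
          ⊕{stop,retry,done} vs &{stop,retry,done}  match label sets agree
            • stop:
              !Unit vs ?Unit  match
                Y vs Y  match
            • retry:
              ?Bool vs !Bool  match
                Y vs Y  match
            • done:
              !Bool vs ?Bool  match
                Y vs Y  match
        • ok:
          &{done,data,retry} vs ⊕{done,data,retry}  match label sets agree
            • done:
              &{ok,ack,err} vs ⊕{ok,ack,err}  match label sets agree
                • ok:
                  Y vs Y  match
                • ack:
                  Y vs Y  match
                • err:
                  end vs end  match
            • data:
              ?Unit vs !Unit  match
                end vs end  match
            • retry:
              &{stop,data} vs ⊕{stop,data}  match label sets agree
                • stop:
                  end vs end  match
                • data:
                  end vs end  match
        • ack:
          !Int vs ?Int  match
            ?Unit vs !Unit  match
              Y vs Y  match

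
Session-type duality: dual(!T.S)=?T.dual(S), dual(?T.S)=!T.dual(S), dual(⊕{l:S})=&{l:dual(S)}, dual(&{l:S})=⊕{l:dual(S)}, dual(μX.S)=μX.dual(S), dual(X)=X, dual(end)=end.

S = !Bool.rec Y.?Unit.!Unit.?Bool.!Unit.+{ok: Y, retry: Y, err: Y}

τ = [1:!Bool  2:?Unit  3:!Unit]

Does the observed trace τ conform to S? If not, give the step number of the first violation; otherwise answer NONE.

[1] !Bool  ok  cont: rec Y.…
[2] ?Unit  ok  cont: !Unit.?Bool.!Unit.+{ok: rec Y.…, retry: rec Y.…, err: rec Y.…}
[3] !Unit  ok  cont: ?Bool.!Unit.+{ok: rec Y.…, retry: rec Y.…, err: rec Y.…}
τ conforms to S (length 3)

NONE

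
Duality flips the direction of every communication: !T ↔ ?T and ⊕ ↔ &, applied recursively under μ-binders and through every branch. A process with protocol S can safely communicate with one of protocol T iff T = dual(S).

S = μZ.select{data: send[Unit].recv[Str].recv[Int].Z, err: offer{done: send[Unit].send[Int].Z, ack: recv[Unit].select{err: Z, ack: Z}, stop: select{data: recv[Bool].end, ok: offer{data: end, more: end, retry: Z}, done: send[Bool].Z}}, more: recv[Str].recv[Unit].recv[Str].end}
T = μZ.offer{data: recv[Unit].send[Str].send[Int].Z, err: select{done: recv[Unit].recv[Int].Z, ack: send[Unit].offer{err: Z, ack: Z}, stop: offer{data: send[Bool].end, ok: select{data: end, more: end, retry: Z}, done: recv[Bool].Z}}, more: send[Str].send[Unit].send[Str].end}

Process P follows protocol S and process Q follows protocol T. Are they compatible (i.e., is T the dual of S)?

YES

μZ | μZ  ok (μ self-dual)
  select{data,err,more} | offer{data,err,more}  ok label sets agree
    • data:
      send[Unit] | recv[Unit]  ok
        recv[Str] | send[Str]  ok
          recv[Int] | send[Int]  ok
            Z | Z  ok
    • err:
      offer{done,ack,stop} | select{done,ack,stop}  ok label sets agree
        • done:
          send[Unit] | recv[Unit]  ok
            send[Int] | recv[Int]  ok
              Z | Z  ok
        • ack:
          recv[Unit] | send[Unit]  ok
            select{err,ack} | offer{err,ack}  ok label sets agree
              • err:
                Z | Z  ok
              • ack:
                Z | Z  ok
        • stop:
          select{data,ok,done} | offer{data,ok,done}  ok label sets agree
            • data:
              recv[Bool] | send[Bool]  ok
                end | end  ok
            • ok:
              offer{data,more,retry} | select{data,more,retry}  ok label sets agree
                • data:
                  end | end  ok
                • more:
                  end | end  ok
                • retry:
                  Z | Z  ok
            • done:
              send[Bool] | recv[Bool]  ok
                Z | Z  ok
    • more:
      recv[Str] | send[Str]  ok
        recv[Unit] | send[Unit]  ok
          recv[Str] | send[Str]  ok
            end | end  ok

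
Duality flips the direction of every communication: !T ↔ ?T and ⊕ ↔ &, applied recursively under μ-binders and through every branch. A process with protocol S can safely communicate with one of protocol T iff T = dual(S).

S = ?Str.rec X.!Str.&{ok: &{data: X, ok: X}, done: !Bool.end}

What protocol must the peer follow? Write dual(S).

?Str → !Str
  rec X → rec X  (μ self-dual)
    !Str → ?Str
      &{ok,done} → +{ok,done}  (offer→select)
        • ok:
          &{data,ok} → +{data,ok}  (offer→select)
            • data:
              X ↦ X
            • ok:
              X ↦ X
        • done:
          !Bool → ?Bool
            end ↦ end

!Str.rec X.?Str.+{ok: +{data: X, ok: X}, done: ?Bool.end}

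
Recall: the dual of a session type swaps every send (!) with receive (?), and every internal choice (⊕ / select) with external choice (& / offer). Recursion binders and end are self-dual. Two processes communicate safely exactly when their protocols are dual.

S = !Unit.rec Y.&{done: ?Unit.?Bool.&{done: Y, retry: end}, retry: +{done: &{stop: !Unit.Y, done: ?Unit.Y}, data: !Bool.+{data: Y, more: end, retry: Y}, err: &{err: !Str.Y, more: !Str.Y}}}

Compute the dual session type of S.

!Unit = ?Unit
  rec Y = rec Y  (rec unchanged)
    &{done,retry} = +{done,retry}  (&→⊕)
      [done]
        ?Unit = !Unit
          ?Bool = !Bool
            &{done,retry} = +{done,retry}  (&→⊕)
              [done]
                Y self-dual
              [retry]
                end self-dual
      [retry]
        +{done,data,err} = &{done,data,err}  (⊕→&)
          [done]
            &{stop,done} = +{stop,done}  (&→⊕)
              [stop]
                !Unit = ?Unit
                  Y self-dual
              [done]
                ?Unit = !Unit
                  Y self-dual
          [data]
            !Bool = ?Bool
              +{data,more,retry} = &{data,more,retry}  (⊕→&)
                [data]
                  Y self-dual
                [more]
                  end self-dual
                [retry]
                  Y self-dual
          [err]
            &{err,more} = +{err,more}  (&→⊕)
              [err]
                !Str = ?Str
                  Y self-dual
              [more]
                !Str = ?Str
                  Y self-dual

?Unit.rec Y.+{done: !Unit.!Bool.+{done: Y, retry: end}, retry: &{done: +{stop: ?Unit.Y, done: !Unit.Y}, data: ?Bool.&{data: Y, more: end, retry: Y}, err: +{err: ?Str.Y, more: ?Str.Y}}}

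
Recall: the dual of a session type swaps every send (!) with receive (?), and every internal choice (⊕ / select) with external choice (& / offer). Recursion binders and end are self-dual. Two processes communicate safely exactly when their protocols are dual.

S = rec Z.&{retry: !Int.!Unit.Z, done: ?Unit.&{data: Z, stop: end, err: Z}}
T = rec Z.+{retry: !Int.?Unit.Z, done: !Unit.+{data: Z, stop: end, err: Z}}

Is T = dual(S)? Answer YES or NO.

NO

rec Z ‖ rec Z  ✓ (rec unchanged)
  &{retry,done} ‖ +{retry,done}  ✓ same labels
    case retry:
      !Int ‖ !Int  ✗ same direction on both sides — not dual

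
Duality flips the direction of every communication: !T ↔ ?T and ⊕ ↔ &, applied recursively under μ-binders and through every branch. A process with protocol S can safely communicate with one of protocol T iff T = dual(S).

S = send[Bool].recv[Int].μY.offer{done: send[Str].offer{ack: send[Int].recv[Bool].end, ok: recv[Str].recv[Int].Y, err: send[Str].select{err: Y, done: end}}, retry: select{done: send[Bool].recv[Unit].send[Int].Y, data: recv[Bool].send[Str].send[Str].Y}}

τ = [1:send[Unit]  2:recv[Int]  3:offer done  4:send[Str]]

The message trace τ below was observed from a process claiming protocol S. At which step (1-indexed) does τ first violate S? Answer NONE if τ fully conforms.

[1] got send[Unit], protocol expects send[Bool]  ✗

1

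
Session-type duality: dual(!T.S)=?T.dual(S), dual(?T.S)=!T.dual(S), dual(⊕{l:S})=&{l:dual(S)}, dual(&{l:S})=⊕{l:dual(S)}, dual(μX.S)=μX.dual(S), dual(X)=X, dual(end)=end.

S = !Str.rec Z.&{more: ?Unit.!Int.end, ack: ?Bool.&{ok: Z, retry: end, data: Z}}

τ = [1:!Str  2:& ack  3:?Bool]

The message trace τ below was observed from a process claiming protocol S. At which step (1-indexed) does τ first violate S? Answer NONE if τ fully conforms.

@1 !Str  match  cont: rec Z.…
@2 & ack  match  cont: ?Bool.&{ok: rec Z.…, retry: end, data: rec Z.…}
@3 ?Bool  match  cont: &{ok: rec Z.…, retry: end, data: rec Z.…}
trace exhausted — no violation

NONE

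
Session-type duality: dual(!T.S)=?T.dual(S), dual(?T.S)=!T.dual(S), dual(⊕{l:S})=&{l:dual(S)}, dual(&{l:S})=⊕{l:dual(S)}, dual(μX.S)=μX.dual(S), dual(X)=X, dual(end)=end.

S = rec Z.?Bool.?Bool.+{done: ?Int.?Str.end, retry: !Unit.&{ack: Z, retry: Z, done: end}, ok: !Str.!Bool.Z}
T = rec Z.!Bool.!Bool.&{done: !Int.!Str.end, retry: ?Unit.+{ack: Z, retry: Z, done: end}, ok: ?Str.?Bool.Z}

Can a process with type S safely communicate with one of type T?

rec Z | rec Z  match (μ self-dual)
  ?Bool | !Bool  match
    ?Bool | !Bool  match
      +{done,retry,ok} | &{done,retry,ok}  match label sets agree
        case done:
          ?Int | !Int  match
            ?Str | !Str  match
              end | end  match
        case retry:
          !Unit | ?Unit  match
            &{ack,retry,done} | +{ack,retry,done}  match label sets agree
              case ack:
                Z | Z  match
              case retry:
                Z | Z  match
              case done:
                end | end  match
        case ok:
          !Str | ?Str  match
            !Bool | ?Bool  match
              Z | Z  match

YES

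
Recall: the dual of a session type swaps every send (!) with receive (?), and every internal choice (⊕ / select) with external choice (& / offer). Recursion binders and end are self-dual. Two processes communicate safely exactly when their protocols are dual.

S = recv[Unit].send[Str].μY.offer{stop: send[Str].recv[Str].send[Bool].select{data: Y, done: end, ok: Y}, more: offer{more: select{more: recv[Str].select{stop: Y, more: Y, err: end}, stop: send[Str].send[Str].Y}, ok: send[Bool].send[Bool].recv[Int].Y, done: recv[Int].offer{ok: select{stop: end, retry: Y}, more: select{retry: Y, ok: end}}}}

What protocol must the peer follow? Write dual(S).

send[Unit].recv[Str].μY.select{stop: recv[Str].send[Str].recv[Bool].offer{data: Y, done: end, ok: Y}, more: select{more: offer{more: send[Str].offer{stop: Y, more: Y, err: end}, stop: recv[Str].recv[Str].Y}, ok: recv[Bool].recv[Bool].send[Int].Y, done: send[Int].select{ok: offer{stop: end, retry: Y}, more: offer{retry: Y, ok: end}}}}

recv[Unit] → send[Unit]
  send[Str] → recv[Str]
    μY → μY  (rec unchanged)
      offer{stop,more} → select{stop,more}  (offer→select)
        • stop:
          send[Str] → recv[Str]
            recv[Str] → send[Str]
              send[Bool] → recv[Bool]
                select{data,done,ok} → offer{data,done,ok}  (internal→external)
                  • data:
                    Y self-dual
                  • done:
                    end self-dual
                  • ok:
                    Y self-dual
        • more:
          offer{more,ok,done} → select{more,ok,done}  (offer→select)
            • more:
              select{more,stop} → offer{more,stop}  (internal→external)
                • more:
                  recv[Str] → send[Str]
                    select{stop,more,err} → offer{stop,more,err}  (internal→external)
                      • stop:
                        Y self-dual
                      • more:
                        Y self-dual
                      • err:
                        end self-dual
                • stop:
                  send[Str] → recv[Str]
                    send[Str] → recv[Str]
                      Y self-dual
            • ok:
              send[Bool] → recv[Bool]
                send[Bool] → recv[Bool]
                  recv[Int] → send[Int]
                    Y self-dual
            • done:
              recv[Int] → send[Int]
                offer{ok,more} → select{ok,more}  (offer→select)
                  • ok:
                    select{stop,retry} → offer{stop,retry}  (internal→external)
                      • stop:
                        end self-dual
                      • retry:
                        Y self-dual
                  • more:
                    select{retry,ok} → offer{retry,ok}  (internal→external)
                      • retry:
                        Y self-dual
                      • ok:
                        end self-dual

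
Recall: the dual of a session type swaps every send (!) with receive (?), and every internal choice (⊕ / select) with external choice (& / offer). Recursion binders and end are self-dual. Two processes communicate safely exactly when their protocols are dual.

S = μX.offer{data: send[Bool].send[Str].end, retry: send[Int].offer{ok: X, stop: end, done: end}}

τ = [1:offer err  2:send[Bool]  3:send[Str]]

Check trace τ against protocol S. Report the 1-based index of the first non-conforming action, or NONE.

1

step 1: got offer err, protocol expects offer data or offer retry  ✗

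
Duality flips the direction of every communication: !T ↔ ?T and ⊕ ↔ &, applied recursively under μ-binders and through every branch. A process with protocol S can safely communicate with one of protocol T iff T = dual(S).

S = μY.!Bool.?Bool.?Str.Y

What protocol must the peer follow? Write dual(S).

μY.?Bool.!Bool.!Str.Y

μY = μY  (μ self-dual)
  !Bool = ?Bool
    ?Bool = !Bool
      ?Str = !Str
        Y ↦ Y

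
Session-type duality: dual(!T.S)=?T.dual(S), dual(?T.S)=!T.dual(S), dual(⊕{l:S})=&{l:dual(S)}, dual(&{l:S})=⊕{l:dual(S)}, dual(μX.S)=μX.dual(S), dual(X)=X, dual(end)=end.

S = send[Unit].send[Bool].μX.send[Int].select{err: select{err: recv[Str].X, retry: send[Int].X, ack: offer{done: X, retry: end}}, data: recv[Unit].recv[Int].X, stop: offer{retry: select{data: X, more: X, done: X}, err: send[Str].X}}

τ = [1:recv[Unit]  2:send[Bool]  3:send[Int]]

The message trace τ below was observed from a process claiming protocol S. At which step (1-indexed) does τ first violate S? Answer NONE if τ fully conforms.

@1 got recv[Unit], protocol expects send[Unit]  ✗

1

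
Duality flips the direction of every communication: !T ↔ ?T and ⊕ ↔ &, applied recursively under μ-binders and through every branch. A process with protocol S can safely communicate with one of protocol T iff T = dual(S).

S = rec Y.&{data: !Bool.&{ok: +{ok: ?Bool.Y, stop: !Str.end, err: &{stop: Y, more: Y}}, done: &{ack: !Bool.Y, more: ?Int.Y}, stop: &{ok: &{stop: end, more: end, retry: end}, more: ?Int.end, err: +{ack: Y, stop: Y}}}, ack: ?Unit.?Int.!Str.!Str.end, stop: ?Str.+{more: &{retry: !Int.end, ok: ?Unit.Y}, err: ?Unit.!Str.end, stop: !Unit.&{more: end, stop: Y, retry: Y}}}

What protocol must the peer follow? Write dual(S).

rec Y ↦ rec Y  (binder kept)
  &{data,ack,stop} ↦ +{data,ack,stop}  (offer→select)
    • data:
      !Bool ↦ ?Bool
        &{ok,done,stop} ↦ +{ok,done,stop}  (offer→select)
          • ok:
            +{ok,stop,err} ↦ &{ok,stop,err}  (⊕→&)
              • ok:
                ?Bool ↦ !Bool
                  dual(Y) = Y
              • stop:
                !Str ↦ ?Str
                  dual(end) = end
              • err:
                &{stop,more} ↦ +{stop,more}  (offer→select)
                  • stop:
                    dual(Y) = Y
                  • more:
                    dual(Y) = Y
          • done:
            &{ack,more} ↦ +{ack,more}  (offer→select)
              • ack:
                !Bool ↦ ?Bool
                  dual(Y) = Y
              • more:
                ?Int ↦ !Int
                  dual(Y) = Y
          • stop:
            &{ok,more,err} ↦ +{ok,more,err}  (offer→select)
              • ok:
                &{stop,more,retry} ↦ +{stop,more,retry}  (offer→select)
                  • stop:
                    dual(end) = end
                  • more:
                    dual(end) = end
                  • retry:
                    dual(end) = end
              • more:
                ?Int ↦ !Int
                  dual(end) = end
              • err:
                +{ack,stop} ↦ &{ack,stop}  (⊕→&)
                  • ack:
                    dual(Y) = Y
                  • stop:
                    dual(Y) = Y
    • ack:
      ?Unit ↦ !Unit
        ?Int ↦ !Int
          !Str ↦ ?Str
            !Str ↦ ?Str
              dual(end) = end
    • stop:
      ?Str ↦ !Str
        +{more,err,stop} ↦ &{more,err,stop}  (⊕→&)
          • more:
            &{retry,ok} ↦ +{retry,ok}  (offer→select)
              • retry:
                !Int ↦ ?Int
                  dual(end) = end
              • ok:
                ?Unit ↦ !Unit
                  dual(Y) = Y
          • err:
            ?Unit ↦ !Unit
              !Str ↦ ?Str
                dual(end) = end
          • stop:
            !Unit ↦ ?Unit
              &{more,stop,retry} ↦ +{more,stop,retry}  (offer→select)
                • more:
                  dual(end) = end
                • stop:
                  dual(Y) = Y
                • retry:
                  dual(Y) = Y

rec Y.+{data: ?Bool.+{ok: &{ok: !Bool.Y, stop: ?Str.end, err: +{stop: Y, more: Y}}, done: +{ack: ?Bool.Y, more: !Int.Y}, stop: +{ok: +{stop: end, more: end, retry: end}, more: !Int.end, err: &{ack: Y, stop: Y}}}, ack: !Unit.!Int.?Str.?Str.end, stop: !Str.&{more: +{retry: ?Int.end, ok: !Unit.Y}, err: !Unit.?Str.end, stop: ?Unit.+{more: end, stop: Y, retry: Y}}}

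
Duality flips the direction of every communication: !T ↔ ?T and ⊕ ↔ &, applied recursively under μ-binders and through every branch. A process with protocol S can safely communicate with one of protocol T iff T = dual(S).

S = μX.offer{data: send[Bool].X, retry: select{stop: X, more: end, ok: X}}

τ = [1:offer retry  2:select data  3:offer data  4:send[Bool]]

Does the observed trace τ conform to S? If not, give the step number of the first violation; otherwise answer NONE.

2

[1] offer retry  match  cont: select{stop: μX.…, more: end, ok: μX.…}
[2] got select data, protocol expects select stop or select more or select ok  ✗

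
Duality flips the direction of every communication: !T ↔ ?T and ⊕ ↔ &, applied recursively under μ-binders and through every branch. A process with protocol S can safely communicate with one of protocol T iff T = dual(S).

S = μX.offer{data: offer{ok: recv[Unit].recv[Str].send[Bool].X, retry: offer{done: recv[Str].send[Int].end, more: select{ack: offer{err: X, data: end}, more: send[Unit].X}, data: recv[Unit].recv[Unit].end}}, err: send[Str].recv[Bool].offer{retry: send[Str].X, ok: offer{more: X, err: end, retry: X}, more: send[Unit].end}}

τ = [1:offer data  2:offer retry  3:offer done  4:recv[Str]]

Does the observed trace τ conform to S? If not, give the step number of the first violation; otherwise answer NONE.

@1 offer data  match  now at offer{ok: recv[Unit].recv[Str].send[Bool].μX.…, retry: offer{done: recv[Str].send[Int].end, more: select{ack: offer{err: μX.…, data: end}, more: send[Unit].μX.…}, data: recv[Unit].recv[Unit].end}}
@2 offer retry  match  now at offer{done: recv[Str].send[Int].end, more: select{ack: offer{err: μX.…, data: end}, more: send[Unit].μX.…}, data: recv[Unit].recv[Unit].end}
@3 offer done  match  now at recv[Str].send[Int].end
@4 recv[Str]  match  now at send[Int].end
all 4 steps conform

NONE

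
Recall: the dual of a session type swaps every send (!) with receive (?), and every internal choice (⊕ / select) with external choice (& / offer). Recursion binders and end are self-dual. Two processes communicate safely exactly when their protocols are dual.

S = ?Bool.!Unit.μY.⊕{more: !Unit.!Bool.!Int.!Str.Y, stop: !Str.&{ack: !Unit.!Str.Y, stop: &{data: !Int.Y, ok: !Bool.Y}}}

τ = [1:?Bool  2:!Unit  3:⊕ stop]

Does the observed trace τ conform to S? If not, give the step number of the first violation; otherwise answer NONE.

NONE

@1 ?Bool  ok  now at !Unit.μY.…
@2 !Unit  ok  now at μY.…
@3 ⊕ stop  ok  now at !Str.&{ack: !Unit.!Str.μY.…, stop: &{data: !Int.μY.…, ok: !Bool.μY.…}}
all 3 steps conform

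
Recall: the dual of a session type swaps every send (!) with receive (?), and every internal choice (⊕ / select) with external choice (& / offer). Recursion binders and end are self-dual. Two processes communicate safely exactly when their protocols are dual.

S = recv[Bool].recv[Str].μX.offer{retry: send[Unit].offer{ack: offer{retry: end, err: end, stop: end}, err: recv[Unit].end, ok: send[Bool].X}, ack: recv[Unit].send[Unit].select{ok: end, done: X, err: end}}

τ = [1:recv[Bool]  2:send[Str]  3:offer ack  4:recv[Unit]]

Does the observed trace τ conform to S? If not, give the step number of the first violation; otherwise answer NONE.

[1] recv[Bool]  ok  state: recv[Str].μX.…
[2] got send[Str], protocol expects recv[Str]  ✗

2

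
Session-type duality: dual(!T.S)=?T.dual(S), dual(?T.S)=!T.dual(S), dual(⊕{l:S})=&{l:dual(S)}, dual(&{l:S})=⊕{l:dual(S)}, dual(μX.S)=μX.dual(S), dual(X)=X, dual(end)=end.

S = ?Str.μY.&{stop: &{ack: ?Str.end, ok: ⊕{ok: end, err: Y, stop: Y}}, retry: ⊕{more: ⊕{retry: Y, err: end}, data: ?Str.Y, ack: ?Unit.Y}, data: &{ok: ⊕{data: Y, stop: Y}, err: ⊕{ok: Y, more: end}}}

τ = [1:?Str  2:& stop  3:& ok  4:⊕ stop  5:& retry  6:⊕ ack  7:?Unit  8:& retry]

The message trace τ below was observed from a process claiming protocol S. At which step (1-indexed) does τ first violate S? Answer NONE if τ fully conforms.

[1] ?Str  match  cont: μY.…
[2] & stop  match  cont: &{ack: ?Str.end, ok: ⊕{ok: end, err: μY.…, stop: μY.…}}
[3] & ok  match  cont: ⊕{ok: end, err: μY.…, stop: μY.…}
[4] ⊕ stop  match  cont: μY.…
[5] & retry  match  cont: ⊕{more: ⊕{retry: μY.…, err: end}, data: ?Str.μY.…, ack: ?Unit.μY.…}
[6] ⊕ ack  match  cont: ?Unit.μY.…
[7] ?Unit  match  cont: μY.…
[8] & retry  match  cont: ⊕{more: ⊕{retry: μY.…, err: end}, data: ?Str.μY.…, ack: ?Unit.μY.…}
all 8 steps conform

NONE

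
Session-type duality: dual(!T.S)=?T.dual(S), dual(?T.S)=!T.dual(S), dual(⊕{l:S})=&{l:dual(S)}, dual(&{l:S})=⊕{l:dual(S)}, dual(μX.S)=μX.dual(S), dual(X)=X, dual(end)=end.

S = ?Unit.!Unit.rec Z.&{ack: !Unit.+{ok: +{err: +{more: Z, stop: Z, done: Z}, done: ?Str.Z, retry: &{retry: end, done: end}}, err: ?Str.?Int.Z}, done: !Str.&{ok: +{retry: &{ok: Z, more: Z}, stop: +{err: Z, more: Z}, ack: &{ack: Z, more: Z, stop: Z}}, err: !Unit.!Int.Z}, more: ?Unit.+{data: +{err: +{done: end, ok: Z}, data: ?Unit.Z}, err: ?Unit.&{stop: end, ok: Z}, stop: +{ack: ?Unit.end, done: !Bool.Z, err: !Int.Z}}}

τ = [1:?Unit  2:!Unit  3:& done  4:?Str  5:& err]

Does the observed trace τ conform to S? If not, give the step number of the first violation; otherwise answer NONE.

4

@1 ?Unit  match  residual = !Unit.rec Z.…
@2 !Unit  match  residual = rec Z.…
@3 & done  match  residual = !Str.&{ok: +{retry: &{ok: rec Z.…, more: rec Z.…}, stop: +{err: rec Z.…, more: rec Z.…}, ack: &{ack: rec Z.…, more: rec Z.…, stop: rec Z.…}}, err: !Unit.!Int.rec Z.…}
@4 got ?Str, protocol expects !Str  ✗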